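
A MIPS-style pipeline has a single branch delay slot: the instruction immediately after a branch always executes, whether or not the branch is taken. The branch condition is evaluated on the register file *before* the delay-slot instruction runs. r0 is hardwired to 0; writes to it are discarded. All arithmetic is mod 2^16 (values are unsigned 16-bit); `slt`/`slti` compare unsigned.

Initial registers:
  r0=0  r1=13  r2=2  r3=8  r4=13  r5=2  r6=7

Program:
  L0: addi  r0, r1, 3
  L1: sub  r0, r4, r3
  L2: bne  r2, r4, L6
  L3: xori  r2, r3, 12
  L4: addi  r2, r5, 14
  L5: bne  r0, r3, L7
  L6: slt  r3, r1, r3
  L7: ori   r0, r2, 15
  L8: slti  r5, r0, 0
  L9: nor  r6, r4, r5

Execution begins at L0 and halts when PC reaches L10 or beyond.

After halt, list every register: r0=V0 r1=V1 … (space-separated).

r0=0 r1=13 r2=4 r3=0 r4=13 r5=0 r6=65522

PC=0  addi  r0, r1, 3        | r0=0 r1=13 r2=2 r3=8 r4=13 r5=2 r6=7
PC=1  sub  r0, r4, r3        | r0=0 r1=13 r2=2 r3=8 r4=13 r5=2 r6=7
PC=2  bne  r2, r4, L6        | r0=0 r1=13 r2=2 r3=8 r4=13 r5=2 r6=7  [TAKEN]
PC=3  xori  r2, r3, 12       | r0=0 r1=13 r2=4 r3=8 r4=13 r5=2 r6=7
PC=6  slt  r3, r1, r3        | r0=0 r1=13 r2=4 r3=0 r4=13 r5=2 r6=7
PC=7  ori   r0, r2, 15       | r0=0 r1=13 r2=4 r3=0 r4=13 r5=2 r6=7
PC=8  slti  r5, r0, 0        | r0=0 r1=13 r2=4 r3=0 r4=13 r5=0 r6=7
PC=9  nor  r6, r4, r5        | r0=0 r1=13 r2=4 r3=0 r4=13 r5=0 r6=65522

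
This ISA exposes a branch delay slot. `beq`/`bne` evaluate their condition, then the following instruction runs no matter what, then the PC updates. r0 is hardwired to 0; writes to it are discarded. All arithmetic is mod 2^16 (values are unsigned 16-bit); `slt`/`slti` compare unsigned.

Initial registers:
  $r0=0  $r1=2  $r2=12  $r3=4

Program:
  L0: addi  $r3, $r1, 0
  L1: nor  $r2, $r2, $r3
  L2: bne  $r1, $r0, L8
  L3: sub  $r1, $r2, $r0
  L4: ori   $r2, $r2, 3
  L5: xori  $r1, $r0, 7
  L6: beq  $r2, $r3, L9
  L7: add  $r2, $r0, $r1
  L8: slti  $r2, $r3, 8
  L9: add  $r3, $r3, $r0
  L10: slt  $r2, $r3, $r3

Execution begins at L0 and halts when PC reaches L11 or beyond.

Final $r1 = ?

65521

#0 addi  $r3, $r1, 0 ; 0/2/12/2
#1 nor  $r2, $r2, $r3 ; 0/2/65521/2
#2 bne  $r1, $r0, L8 ; 0/2/65521/2 ; →target
#3 sub  $r1, $r2, $r0 ; 0/65521/65521/2
#8 slti  $r2, $r3, 8 ; 0/65521/1/2
#9 add  $r3, $r3, $r0 ; 0/65521/1/2
#10 slt  $r2, $r3, $r3 ; 0/65521/0/2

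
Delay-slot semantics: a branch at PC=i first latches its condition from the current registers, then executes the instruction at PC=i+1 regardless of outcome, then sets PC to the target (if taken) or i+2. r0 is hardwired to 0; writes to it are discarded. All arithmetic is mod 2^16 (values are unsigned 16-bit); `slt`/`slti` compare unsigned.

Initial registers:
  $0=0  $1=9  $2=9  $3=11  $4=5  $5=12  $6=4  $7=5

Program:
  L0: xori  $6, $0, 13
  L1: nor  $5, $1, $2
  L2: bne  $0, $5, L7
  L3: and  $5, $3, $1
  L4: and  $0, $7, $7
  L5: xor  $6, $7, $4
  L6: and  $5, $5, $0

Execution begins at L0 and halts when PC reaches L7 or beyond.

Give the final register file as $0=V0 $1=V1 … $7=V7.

$0=0 $1=9 $2=9 $3=11 $4=5 $5=9 $6=13 $7=5

[0] xori  $6, $0, 13  →  {$0:0, $1:9, $2:9, $3:11, $4:5, $5:12, $6:13, $7:5}
[1] nor  $5, $1, $2  →  {$0:0, $1:9, $2:9, $3:11, $4:5, $5:65526, $6:13, $7:5}
[2] bne  $0, $5, L7  →  {$0:0, $1:9, $2:9, $3:11, $4:5, $5:65526, $6:13, $7:5}  ⟨branch taken⟩
[3] and  $5, $3, $1  →  {$0:0, $1:9, $2:9, $3:11, $4:5, $5:9, $6:13, $7:5}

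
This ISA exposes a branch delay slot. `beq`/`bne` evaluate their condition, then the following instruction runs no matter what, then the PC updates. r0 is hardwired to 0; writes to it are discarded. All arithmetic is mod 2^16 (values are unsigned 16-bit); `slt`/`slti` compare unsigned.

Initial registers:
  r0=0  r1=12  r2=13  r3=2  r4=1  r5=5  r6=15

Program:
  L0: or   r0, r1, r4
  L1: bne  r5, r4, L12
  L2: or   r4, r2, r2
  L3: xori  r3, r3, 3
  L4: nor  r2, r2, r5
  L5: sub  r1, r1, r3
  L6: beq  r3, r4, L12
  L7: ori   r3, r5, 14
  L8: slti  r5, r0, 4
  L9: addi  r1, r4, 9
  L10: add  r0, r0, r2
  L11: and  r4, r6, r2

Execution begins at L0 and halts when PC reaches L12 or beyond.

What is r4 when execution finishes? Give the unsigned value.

13

[0] or   r0, r1, r4  →  {r0:0, r1:12, r2:13, r3:2, r4:1, r5:5, r6:15}
[1] bne  r5, r4, L12  →  {r0:0, r1:12, r2:13, r3:2, r4:1, r5:5, r6:15}  ⟨branch taken⟩
[2] or   r4, r2, r2  →  {r0:0, r1:12, r2:13, r3:2, r4:13, r5:5, r6:15}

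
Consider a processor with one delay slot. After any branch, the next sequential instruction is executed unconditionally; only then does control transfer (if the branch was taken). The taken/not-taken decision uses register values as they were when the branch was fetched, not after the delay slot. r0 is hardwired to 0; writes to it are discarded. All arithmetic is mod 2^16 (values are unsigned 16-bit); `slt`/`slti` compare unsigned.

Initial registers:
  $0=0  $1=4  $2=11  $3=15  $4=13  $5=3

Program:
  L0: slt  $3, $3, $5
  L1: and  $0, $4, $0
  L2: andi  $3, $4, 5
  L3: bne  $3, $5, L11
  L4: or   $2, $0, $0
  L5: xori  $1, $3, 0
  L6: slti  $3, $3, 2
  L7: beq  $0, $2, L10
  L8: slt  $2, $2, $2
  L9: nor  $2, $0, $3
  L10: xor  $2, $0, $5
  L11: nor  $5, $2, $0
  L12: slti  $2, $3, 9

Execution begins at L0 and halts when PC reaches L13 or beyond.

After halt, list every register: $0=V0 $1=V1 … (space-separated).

$0=0 $1=4 $2=1 $3=5 $4=13 $5=65535

[0] slt  $3, $3, $5  →  {$0:0, $1:4, $2:11, $3:0, $4:13, $5:3}
[1] and  $0, $4, $0  →  {$0:0, $1:4, $2:11, $3:0, $4:13, $5:3}
[2] andi  $3, $4, 5  →  {$0:0, $1:4, $2:11, $3:5, $4:13, $5:3}
[3] bne  $3, $5, L11  →  {$0:0, $1:4, $2:11, $3:5, $4:13, $5:3}  ⟨branch taken⟩
[4] or   $2, $0, $0  →  {$0:0, $1:4, $2:0, $3:5, $4:13, $5:3}
[11] nor  $5, $2, $0  →  {$0:0, $1:4, $2:0, $3:5, $4:13, $5:65535}
[12] slti  $2, $3, 9  →  {$0:0, $1:4, $2:1, $3:5, $4:13, $5:65535}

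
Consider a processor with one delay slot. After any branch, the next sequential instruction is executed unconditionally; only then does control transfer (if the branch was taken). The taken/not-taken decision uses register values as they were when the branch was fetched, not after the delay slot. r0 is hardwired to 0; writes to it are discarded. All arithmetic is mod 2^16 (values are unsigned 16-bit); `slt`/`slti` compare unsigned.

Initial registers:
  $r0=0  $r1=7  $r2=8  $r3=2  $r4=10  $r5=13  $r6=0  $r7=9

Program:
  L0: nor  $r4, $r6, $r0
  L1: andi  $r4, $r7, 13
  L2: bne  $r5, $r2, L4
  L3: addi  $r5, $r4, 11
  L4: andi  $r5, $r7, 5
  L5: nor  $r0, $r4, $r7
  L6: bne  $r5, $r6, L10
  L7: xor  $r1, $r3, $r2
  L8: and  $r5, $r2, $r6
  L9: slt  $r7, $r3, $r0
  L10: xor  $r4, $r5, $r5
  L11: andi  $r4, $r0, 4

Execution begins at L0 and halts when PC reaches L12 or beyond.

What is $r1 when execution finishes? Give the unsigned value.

10

  step pc=0: nor  $r4, $r6, $r0  regs=(0,7,8,2,65535,13,0,9)
  step pc=1: andi  $r4, $r7, 13  regs=(0,7,8,2,9,13,0,9)
  step pc=2: bne  $r5, $r2, L4  cond=T  regs=(0,7,8,2,9,13,0,9)
  step pc=3: addi  $r5, $r4, 11  regs=(0,7,8,2,9,20,0,9)
  step pc=4: andi  $r5, $r7, 5  regs=(0,7,8,2,9,1,0,9)
  step pc=5: nor  $r0, $r4, $r7  regs=(0,7,8,2,9,1,0,9)
  step pc=6: bne  $r5, $r6, L10  cond=T  regs=(0,7,8,2,9,1,0,9)
  step pc=7: xor  $r1, $r3, $r2  regs=(0,10,8,2,9,1,0,9)
  step pc=10: xor  $r4, $r5, $r5  regs=(0,10,8,2,0,1,0,9)
  step pc=11: andi  $r4, $r0, 4  regs=(0,10,8,2,0,1,0,9)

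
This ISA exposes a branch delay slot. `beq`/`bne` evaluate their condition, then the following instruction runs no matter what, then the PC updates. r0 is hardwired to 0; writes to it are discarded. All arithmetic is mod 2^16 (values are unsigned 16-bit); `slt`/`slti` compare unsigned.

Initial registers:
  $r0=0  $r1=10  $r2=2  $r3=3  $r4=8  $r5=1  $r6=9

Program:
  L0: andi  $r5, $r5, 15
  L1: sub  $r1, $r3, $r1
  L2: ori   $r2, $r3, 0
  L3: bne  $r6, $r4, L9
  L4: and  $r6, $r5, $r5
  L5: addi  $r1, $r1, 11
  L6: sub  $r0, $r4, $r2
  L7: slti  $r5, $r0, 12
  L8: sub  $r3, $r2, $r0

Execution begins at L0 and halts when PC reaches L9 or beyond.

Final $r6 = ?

1

[0] andi  $r5, $r5, 15  →  {$r0:0, $r1:10, $r2:2, $r3:3, $r4:8, $r5:1, $r6:9}
[1] sub  $r1, $r3, $r1  →  {$r0:0, $r1:65529, $r2:2, $r3:3, $r4:8, $r5:1, $r6:9}
[2] ori   $r2, $r3, 0  →  {$r0:0, $r1:65529, $r2:3, $r3:3, $r4:8, $r5:1, $r6:9}
[3] bne  $r6, $r4, L9  →  {$r0:0, $r1:65529, $r2:3, $r3:3, $r4:8, $r5:1, $r6:9}  ⟨branch taken⟩
[4] and  $r6, $r5, $r5  →  {$r0:0, $r1:65529, $r2:3, $r3:3, $r4:8, $r5:1, $r6:1}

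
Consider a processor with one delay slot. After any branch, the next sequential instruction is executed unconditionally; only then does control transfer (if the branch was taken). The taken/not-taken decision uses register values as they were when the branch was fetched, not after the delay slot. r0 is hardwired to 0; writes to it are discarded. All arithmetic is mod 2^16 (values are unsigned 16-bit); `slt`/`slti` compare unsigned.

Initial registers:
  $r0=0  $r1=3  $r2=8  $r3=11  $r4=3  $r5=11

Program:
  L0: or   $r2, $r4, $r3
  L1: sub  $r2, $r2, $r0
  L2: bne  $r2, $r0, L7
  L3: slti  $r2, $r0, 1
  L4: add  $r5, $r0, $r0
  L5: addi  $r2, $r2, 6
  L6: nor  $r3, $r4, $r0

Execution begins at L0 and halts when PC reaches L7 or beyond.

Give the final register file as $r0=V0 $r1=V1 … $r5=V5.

  step pc=0: or   $r2, $r4, $r3  regs=(0,3,11,11,3,11)
  step pc=1: sub  $r2, $r2, $r0  regs=(0,3,11,11,3,11)
  step pc=2: bne  $r2, $r0, L7  cond=T  regs=(0,3,11,11,3,11)
  step pc=3: slti  $r2, $r0, 1  regs=(0,3,1,11,3,11)

$r0=0 $r1=3 $r2=1 $r3=11 $r4=3 $r5=11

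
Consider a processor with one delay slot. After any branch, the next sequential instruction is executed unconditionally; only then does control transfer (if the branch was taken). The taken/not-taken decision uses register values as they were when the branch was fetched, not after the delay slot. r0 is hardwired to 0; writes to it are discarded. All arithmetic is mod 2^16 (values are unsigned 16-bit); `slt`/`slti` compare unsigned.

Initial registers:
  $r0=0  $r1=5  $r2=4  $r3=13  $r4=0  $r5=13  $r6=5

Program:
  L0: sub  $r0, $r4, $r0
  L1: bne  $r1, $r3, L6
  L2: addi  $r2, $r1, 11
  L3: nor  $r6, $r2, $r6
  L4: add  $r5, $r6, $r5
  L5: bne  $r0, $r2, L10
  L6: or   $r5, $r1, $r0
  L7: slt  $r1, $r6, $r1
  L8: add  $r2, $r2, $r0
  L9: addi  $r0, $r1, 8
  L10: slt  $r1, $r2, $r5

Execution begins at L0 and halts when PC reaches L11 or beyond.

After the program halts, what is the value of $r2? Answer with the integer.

PC=0  sub  $r0, $r4, $r0     | $r0=0 $r1=5 $r2=4 $r3=13 $r4=0 $r5=13 $r6=5
PC=1  bne  $r1, $r3, L6      | $r0=0 $r1=5 $r2=4 $r3=13 $r4=0 $r5=13 $r6=5  [TAKEN]
PC=2  addi  $r2, $r1, 11     | $r0=0 $r1=5 $r2=16 $r3=13 $r4=0 $r5=13 $r6=5
PC=6  or   $r5, $r1, $r0     | $r0=0 $r1=5 $r2=16 $r3=13 $r4=0 $r5=5 $r6=5
PC=7  slt  $r1, $r6, $r1     | $r0=0 $r1=0 $r2=16 $r3=13 $r4=0 $r5=5 $r6=5
PC=8  add  $r2, $r2, $r0     | $r0=0 $r1=0 $r2=16 $r3=13 $r4=0 $r5=5 $r6=5
PC=9  addi  $r0, $r1, 8      | $r0=0 $r1=0 $r2=16 $r3=13 $r4=0 $r5=5 $r6=5
PC=10 slt  $r1, $r2, $r5     | $r0=0 $r1=0 $r2=16 $r3=13 $r4=0 $r5=5 $r6=5

16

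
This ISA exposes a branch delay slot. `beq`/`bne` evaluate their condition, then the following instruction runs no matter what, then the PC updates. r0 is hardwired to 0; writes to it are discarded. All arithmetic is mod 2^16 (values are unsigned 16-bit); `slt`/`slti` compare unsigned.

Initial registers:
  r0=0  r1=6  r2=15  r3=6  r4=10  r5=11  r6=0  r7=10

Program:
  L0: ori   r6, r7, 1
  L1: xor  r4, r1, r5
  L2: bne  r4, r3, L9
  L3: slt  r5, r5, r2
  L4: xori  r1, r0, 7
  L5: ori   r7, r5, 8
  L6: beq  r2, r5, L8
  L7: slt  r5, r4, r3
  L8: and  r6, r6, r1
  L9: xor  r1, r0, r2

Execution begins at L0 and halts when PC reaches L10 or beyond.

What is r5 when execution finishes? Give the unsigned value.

1

#0 ori   r6, r7, 1 ; 0/6/15/6/10/11/11/10
#1 xor  r4, r1, r5 ; 0/6/15/6/13/11/11/10
#2 bne  r4, r3, L9 ; 0/6/15/6/13/11/11/10 ; →target
#3 slt  r5, r5, r2 ; 0/6/15/6/13/1/11/10
#9 xor  r1, r0, r2 ; 0/15/15/6/13/1/11/10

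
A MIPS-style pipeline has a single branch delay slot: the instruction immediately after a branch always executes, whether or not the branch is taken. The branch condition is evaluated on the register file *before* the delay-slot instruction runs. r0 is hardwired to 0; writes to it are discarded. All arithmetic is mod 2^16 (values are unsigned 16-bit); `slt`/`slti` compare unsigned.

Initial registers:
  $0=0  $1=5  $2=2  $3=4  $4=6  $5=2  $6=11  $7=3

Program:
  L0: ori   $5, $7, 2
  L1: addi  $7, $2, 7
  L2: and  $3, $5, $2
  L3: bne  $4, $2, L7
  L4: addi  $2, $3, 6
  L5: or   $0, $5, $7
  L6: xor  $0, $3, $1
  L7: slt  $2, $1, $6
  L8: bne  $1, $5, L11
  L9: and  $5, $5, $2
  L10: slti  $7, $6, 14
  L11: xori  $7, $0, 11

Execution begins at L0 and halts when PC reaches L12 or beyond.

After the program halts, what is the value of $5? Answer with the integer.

#0 ori   $5, $7, 2 ; 0/5/2/4/6/3/11/3
#1 addi  $7, $2, 7 ; 0/5/2/4/6/3/11/9
#2 and  $3, $5, $2 ; 0/5/2/2/6/3/11/9
#3 bne  $4, $2, L7 ; 0/5/2/2/6/3/11/9 ; →target
#4 addi  $2, $3, 6 ; 0/5/8/2/6/3/11/9
#7 slt  $2, $1, $6 ; 0/5/1/2/6/3/11/9
#8 bne  $1, $5, L11 ; 0/5/1/2/6/3/11/9 ; →target
#9 and  $5, $5, $2 ; 0/5/1/2/6/1/11/9
#11 xori  $7, $0, 11 ; 0/5/1/2/6/1/11/11

1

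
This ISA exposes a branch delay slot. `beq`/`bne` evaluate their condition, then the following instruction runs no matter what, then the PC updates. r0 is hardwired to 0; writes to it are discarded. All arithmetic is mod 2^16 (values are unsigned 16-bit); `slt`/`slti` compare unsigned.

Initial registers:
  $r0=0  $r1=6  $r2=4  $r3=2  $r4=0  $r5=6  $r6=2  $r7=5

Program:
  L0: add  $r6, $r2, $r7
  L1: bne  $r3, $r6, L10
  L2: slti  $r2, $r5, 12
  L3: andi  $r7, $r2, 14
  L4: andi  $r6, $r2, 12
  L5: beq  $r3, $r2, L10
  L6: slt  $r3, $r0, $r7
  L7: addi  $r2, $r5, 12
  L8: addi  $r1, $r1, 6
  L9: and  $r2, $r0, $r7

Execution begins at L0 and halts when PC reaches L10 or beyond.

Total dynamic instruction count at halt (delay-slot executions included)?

3

  step pc=0: add  $r6, $r2, $r7  regs=(0,6,4,2,0,6,9,5)
  step pc=1: bne  $r3, $r6, L10  cond=T  regs=(0,6,4,2,0,6,9,5)
  step pc=2: slti  $r2, $r5, 12  regs=(0,6,1,2,0,6,9,5)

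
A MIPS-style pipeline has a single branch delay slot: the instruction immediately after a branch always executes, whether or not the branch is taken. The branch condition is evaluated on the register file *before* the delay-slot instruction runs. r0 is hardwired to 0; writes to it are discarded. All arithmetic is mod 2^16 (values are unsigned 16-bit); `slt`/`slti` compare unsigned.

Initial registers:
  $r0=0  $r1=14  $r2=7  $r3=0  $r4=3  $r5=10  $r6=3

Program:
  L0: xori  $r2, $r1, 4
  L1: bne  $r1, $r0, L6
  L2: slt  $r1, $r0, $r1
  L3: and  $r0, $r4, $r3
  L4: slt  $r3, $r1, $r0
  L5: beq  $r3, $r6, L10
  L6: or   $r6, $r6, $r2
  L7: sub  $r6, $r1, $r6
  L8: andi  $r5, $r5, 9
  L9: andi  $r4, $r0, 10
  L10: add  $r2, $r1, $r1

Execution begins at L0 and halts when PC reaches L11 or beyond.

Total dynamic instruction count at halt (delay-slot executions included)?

8

#0 xori  $r2, $r1, 4 ; 0/14/10/0/3/10/3
#1 bne  $r1, $r0, L6 ; 0/14/10/0/3/10/3 ; →target
#2 slt  $r1, $r0, $r1 ; 0/1/10/0/3/10/3
#6 or   $r6, $r6, $r2 ; 0/1/10/0/3/10/11
#7 sub  $r6, $r1, $r6 ; 0/1/10/0/3/10/65526
#8 andi  $r5, $r5, 9 ; 0/1/10/0/3/8/65526
#9 andi  $r4, $r0, 10 ; 0/1/10/0/0/8/65526
#10 add  $r2, $r1, $r1 ; 0/1/2/0/0/8/65526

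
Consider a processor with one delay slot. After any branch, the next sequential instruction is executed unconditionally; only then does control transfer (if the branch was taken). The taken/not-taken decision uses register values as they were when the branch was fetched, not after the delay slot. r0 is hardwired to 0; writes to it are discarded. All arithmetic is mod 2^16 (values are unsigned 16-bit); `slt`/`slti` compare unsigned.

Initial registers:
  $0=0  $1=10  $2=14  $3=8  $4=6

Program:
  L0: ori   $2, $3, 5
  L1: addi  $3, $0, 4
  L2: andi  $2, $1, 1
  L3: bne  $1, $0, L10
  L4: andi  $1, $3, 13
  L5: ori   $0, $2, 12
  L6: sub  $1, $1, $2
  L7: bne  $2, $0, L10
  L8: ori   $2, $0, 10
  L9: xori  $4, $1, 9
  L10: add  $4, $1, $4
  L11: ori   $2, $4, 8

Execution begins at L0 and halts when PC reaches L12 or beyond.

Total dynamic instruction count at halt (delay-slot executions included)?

7

  step pc=0: ori   $2, $3, 5  regs=(0,10,13,8,6)
  step pc=1: addi  $3, $0, 4  regs=(0,10,13,4,6)
  step pc=2: andi  $2, $1, 1  regs=(0,10,0,4,6)
  step pc=3: bne  $1, $0, L10  cond=T  regs=(0,10,0,4,6)
  step pc=4: andi  $1, $3, 13  regs=(0,4,0,4,6)
  step pc=10: add  $4, $1, $4  regs=(0,4,0,4,10)
  step pc=11: ori   $2, $4, 8  regs=(0,4,10,4,10)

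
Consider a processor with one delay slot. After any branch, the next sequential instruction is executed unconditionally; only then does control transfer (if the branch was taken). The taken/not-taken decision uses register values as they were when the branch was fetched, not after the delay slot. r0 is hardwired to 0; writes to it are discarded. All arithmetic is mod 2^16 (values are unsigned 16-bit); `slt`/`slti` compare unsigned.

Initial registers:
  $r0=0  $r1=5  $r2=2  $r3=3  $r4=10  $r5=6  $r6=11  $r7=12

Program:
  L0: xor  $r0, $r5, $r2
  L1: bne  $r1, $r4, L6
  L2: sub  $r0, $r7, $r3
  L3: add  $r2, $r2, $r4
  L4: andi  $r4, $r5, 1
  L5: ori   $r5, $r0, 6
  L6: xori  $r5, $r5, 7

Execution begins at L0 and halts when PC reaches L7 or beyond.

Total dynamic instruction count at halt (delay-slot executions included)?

4

#0 xor  $r0, $r5, $r2 ; 0/5/2/3/10/6/11/12
#1 bne  $r1, $r4, L6 ; 0/5/2/3/10/6/11/12 ; →target
#2 sub  $r0, $r7, $r3 ; 0/5/2/3/10/6/11/12
#6 xori  $r5, $r5, 7 ; 0/5/2/3/10/1/11/12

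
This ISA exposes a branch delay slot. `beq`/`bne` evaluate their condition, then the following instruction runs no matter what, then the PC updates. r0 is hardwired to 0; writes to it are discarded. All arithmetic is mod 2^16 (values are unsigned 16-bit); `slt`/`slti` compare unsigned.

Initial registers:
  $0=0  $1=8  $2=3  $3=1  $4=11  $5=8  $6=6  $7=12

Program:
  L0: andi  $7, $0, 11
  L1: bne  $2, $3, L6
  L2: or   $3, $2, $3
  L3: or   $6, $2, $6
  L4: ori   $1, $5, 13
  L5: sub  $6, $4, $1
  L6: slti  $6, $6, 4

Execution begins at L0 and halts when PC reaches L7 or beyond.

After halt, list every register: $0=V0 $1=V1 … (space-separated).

$0=0 $1=8 $2=3 $3=3 $4=11 $5=8 $6=0 $7=0

#0 andi  $7, $0, 11 ; 0/8/3/1/11/8/6/0
#1 bne  $2, $3, L6 ; 0/8/3/1/11/8/6/0 ; →target
#2 or   $3, $2, $3 ; 0/8/3/3/11/8/6/0
#6 slti  $6, $6, 4 ; 0/8/3/3/11/8/0/0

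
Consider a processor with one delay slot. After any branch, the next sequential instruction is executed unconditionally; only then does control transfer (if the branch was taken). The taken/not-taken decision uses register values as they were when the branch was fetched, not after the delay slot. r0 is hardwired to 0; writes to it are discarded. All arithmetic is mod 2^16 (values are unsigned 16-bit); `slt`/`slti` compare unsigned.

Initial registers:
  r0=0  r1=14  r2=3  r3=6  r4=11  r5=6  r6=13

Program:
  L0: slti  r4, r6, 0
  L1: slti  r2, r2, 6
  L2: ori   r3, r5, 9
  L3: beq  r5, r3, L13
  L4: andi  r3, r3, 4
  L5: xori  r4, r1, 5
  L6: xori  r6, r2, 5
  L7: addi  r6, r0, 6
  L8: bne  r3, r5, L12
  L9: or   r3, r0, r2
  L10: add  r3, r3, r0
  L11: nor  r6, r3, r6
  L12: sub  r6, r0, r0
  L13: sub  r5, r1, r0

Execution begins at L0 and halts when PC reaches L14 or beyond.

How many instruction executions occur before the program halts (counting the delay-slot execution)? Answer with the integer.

12

#0 slti  r4, r6, 0 ; 0/14/3/6/0/6/13
#1 slti  r2, r2, 6 ; 0/14/1/6/0/6/13
#2 ori   r3, r5, 9 ; 0/14/1/15/0/6/13
#3 beq  r5, r3, L13 ; 0/14/1/15/0/6/13 ; →fallthru
#4 andi  r3, r3, 4 ; 0/14/1/4/0/6/13
#5 xori  r4, r1, 5 ; 0/14/1/4/11/6/13
#6 xori  r6, r2, 5 ; 0/14/1/4/11/6/4
#7 addi  r6, r0, 6 ; 0/14/1/4/11/6/6
#8 bne  r3, r5, L12 ; 0/14/1/4/11/6/6 ; →target
#9 or   r3, r0, r2 ; 0/14/1/1/11/6/6
#12 sub  r6, r0, r0 ; 0/14/1/1/11/6/0
#13 sub  r5, r1, r0 ; 0/14/1/1/11/14/0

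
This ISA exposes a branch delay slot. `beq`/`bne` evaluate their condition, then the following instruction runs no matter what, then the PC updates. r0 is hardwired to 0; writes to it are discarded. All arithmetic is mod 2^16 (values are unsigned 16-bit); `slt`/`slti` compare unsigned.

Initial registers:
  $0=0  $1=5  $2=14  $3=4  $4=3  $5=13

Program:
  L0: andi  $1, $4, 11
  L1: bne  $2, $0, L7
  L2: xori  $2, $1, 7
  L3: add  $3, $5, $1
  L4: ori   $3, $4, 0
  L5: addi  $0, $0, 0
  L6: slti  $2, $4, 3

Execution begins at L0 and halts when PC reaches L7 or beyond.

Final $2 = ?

[0] andi  $1, $4, 11  →  {$0:0, $1:3, $2:14, $3:4, $4:3, $5:13}
[1] bne  $2, $0, L7  →  {$0:0, $1:3, $2:14, $3:4, $4:3, $5:13}  ⟨branch taken⟩
[2] xori  $2, $1, 7  →  {$0:0, $1:3, $2:4, $3:4, $4:3, $5:13}

4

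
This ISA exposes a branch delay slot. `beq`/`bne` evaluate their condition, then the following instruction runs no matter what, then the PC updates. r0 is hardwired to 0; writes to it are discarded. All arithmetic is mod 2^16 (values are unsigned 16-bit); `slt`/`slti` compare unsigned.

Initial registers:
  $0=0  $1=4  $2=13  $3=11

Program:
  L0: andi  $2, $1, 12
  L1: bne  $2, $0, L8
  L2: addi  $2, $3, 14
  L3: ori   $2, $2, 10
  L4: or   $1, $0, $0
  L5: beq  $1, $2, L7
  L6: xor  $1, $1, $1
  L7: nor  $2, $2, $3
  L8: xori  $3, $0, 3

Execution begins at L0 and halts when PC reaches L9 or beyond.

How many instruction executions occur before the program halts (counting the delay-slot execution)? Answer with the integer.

4

[0] andi  $2, $1, 12  →  {$0:0, $1:4, $2:4, $3:11}
[1] bne  $2, $0, L8  →  {$0:0, $1:4, $2:4, $3:11}  ⟨branch taken⟩
[2] addi  $2, $3, 14  →  {$0:0, $1:4, $2:25, $3:11}
[8] xori  $3, $0, 3  →  {$0:0, $1:4, $2:25, $3:3}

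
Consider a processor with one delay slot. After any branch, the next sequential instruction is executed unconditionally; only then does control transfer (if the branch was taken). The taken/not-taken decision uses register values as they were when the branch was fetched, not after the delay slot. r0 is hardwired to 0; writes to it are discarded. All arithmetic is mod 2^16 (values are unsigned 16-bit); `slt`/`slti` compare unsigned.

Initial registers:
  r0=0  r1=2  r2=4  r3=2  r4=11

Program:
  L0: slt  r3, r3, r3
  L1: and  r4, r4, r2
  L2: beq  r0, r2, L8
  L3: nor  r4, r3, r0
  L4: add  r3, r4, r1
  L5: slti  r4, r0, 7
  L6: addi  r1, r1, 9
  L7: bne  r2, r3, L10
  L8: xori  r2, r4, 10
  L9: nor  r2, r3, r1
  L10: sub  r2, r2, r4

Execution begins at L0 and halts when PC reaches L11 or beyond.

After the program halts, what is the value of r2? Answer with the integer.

PC=0  slt  r3, r3, r3        | r0=0 r1=2 r2=4 r3=0 r4=11
PC=1  and  r4, r4, r2        | r0=0 r1=2 r2=4 r3=0 r4=0
PC=2  beq  r0, r2, L8        | r0=0 r1=2 r2=4 r3=0 r4=0  [not taken]
PC=3  nor  r4, r3, r0        | r0=0 r1=2 r2=4 r3=0 r4=65535
PC=4  add  r3, r4, r1        | r0=0 r1=2 r2=4 r3=1 r4=65535
PC=5  slti  r4, r0, 7        | r0=0 r1=2 r2=4 r3=1 r4=1
PC=6  addi  r1, r1, 9        | r0=0 r1=11 r2=4 r3=1 r4=1
PC=7  bne  r2, r3, L10       | r0=0 r1=11 r2=4 r3=1 r4=1  [TAKEN]
PC=8  xori  r2, r4, 10       | r0=0 r1=11 r2=11 r3=1 r4=1
PC=10 sub  r2, r2, r4        | r0=0 r1=11 r2=10 r3=1 r4=1

10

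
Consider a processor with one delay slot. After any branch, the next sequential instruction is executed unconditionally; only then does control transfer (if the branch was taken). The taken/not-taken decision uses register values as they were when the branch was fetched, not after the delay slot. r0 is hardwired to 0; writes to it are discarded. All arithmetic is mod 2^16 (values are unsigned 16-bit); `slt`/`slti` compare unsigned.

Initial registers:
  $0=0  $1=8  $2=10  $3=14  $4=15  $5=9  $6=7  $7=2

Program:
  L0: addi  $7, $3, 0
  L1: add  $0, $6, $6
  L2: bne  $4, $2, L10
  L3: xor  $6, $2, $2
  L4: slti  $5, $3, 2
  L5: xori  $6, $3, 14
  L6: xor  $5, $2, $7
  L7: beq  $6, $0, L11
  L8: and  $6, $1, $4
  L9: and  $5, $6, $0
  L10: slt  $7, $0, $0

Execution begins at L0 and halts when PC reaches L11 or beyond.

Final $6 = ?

  step pc=0: addi  $7, $3, 0  regs=(0,8,10,14,15,9,7,14)
  step pc=1: add  $0, $6, $6  regs=(0,8,10,14,15,9,7,14)
  step pc=2: bne  $4, $2, L10  cond=T  regs=(0,8,10,14,15,9,7,14)
  step pc=3: xor  $6, $2, $2  regs=(0,8,10,14,15,9,0,14)
  step pc=10: slt  $7, $0, $0  regs=(0,8,10,14,15,9,0,0)

0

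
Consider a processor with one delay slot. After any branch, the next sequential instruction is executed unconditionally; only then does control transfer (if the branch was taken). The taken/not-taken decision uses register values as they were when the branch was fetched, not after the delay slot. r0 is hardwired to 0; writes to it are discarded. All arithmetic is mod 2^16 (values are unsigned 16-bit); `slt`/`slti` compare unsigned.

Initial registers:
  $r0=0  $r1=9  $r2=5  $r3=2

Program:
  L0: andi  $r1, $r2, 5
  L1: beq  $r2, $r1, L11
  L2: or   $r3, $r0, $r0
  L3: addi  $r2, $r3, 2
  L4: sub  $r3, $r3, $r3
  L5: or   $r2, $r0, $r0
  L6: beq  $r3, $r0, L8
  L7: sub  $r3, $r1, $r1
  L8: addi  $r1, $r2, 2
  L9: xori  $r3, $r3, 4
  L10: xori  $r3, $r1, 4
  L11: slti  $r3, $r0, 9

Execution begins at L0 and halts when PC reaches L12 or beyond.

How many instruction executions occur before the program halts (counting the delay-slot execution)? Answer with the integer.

#0 andi  $r1, $r2, 5 ; 0/5/5/2
#1 beq  $r2, $r1, L11 ; 0/5/5/2 ; →target
#2 or   $r3, $r0, $r0 ; 0/5/5/0
#11 slti  $r3, $r0, 9 ; 0/5/5/1

4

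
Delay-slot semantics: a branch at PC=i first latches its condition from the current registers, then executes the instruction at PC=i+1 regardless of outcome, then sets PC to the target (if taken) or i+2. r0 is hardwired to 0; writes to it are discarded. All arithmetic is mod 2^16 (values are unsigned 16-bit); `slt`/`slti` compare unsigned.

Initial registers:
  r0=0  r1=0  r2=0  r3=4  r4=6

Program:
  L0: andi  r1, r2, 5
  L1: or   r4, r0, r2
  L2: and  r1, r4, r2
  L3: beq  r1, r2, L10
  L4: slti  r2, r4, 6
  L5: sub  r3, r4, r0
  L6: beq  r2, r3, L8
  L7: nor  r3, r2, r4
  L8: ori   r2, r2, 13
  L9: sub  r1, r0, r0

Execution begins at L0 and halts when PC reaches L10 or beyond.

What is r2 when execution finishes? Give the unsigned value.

#0 andi  r1, r2, 5 ; 0/0/0/4/6
#1 or   r4, r0, r2 ; 0/0/0/4/0
#2 and  r1, r4, r2 ; 0/0/0/4/0
#3 beq  r1, r2, L10 ; 0/0/0/4/0 ; →target
#4 slti  r2, r4, 6 ; 0/0/1/4/0

1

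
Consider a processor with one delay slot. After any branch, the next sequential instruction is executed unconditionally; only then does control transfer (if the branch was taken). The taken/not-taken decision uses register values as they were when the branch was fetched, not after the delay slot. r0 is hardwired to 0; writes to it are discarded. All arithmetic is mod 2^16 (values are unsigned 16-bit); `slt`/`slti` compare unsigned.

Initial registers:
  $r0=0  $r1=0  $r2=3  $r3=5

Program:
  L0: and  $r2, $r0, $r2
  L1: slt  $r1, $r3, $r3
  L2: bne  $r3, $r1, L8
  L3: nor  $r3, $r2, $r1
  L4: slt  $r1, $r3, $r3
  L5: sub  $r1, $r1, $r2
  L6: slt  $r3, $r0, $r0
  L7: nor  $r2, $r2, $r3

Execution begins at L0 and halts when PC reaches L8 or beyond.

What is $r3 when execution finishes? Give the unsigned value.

65535

PC=0  and  $r2, $r0, $r2     | $r0=0 $r1=0 $r2=0 $r3=5
PC=1  slt  $r1, $r3, $r3     | $r0=0 $r1=0 $r2=0 $r3=5
PC=2  bne  $r3, $r1, L8      | $r0=0 $r1=0 $r2=0 $r3=5  [TAKEN]
PC=3  nor  $r3, $r2, $r1     | $r0=0 $r1=0 $r2=0 $r3=65535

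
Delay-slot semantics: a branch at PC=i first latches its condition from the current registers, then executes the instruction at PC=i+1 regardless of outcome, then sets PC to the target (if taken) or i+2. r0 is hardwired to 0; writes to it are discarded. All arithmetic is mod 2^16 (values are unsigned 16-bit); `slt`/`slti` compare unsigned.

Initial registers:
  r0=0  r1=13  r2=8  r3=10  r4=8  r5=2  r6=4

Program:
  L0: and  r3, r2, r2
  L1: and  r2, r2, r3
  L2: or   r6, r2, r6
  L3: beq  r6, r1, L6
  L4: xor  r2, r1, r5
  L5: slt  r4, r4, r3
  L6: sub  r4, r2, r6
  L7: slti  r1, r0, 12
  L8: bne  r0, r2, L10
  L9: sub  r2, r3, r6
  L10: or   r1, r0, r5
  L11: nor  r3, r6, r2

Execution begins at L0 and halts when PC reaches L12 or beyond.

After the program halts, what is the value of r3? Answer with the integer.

  step pc=0: and  r3, r2, r2  regs=(0,13,8,8,8,2,4)
  step pc=1: and  r2, r2, r3  regs=(0,13,8,8,8,2,4)
  step pc=2: or   r6, r2, r6  regs=(0,13,8,8,8,2,12)
  step pc=3: beq  r6, r1, L6  cond=F  regs=(0,13,8,8,8,2,12)
  step pc=4: xor  r2, r1, r5  regs=(0,13,15,8,8,2,12)
  step pc=5: slt  r4, r4, r3  regs=(0,13,15,8,0,2,12)
  step pc=6: sub  r4, r2, r6  regs=(0,13,15,8,3,2,12)
  step pc=7: slti  r1, r0, 12  regs=(0,1,15,8,3,2,12)
  step pc=8: bne  r0, r2, L10  cond=T  regs=(0,1,15,8,3,2,12)
  step pc=9: sub  r2, r3, r6  regs=(0,1,65532,8,3,2,12)
  step pc=10: or   r1, r0, r5  regs=(0,2,65532,8,3,2,12)
  step pc=11: nor  r3, r6, r2  regs=(0,2,65532,3,3,2,12)

3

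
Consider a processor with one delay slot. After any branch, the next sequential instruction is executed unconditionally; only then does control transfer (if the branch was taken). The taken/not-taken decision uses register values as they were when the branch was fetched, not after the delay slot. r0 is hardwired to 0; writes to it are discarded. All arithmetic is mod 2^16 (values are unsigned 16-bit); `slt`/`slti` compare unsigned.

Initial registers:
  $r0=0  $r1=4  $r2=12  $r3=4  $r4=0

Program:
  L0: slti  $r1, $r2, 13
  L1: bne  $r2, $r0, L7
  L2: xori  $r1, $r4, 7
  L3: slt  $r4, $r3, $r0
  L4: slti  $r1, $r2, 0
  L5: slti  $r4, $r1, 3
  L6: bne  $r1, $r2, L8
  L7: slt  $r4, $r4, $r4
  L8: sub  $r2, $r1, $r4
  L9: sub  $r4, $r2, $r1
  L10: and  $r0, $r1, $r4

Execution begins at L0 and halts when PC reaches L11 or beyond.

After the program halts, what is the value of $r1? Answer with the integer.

7

  step pc=0: slti  $r1, $r2, 13  regs=(0,1,12,4,0)
  step pc=1: bne  $r2, $r0, L7  cond=T  regs=(0,1,12,4,0)
  step pc=2: xori  $r1, $r4, 7  regs=(0,7,12,4,0)
  step pc=7: slt  $r4, $r4, $r4  regs=(0,7,12,4,0)
  step pc=8: sub  $r2, $r1, $r4  regs=(0,7,7,4,0)
  step pc=9: sub  $r4, $r2, $r1  regs=(0,7,7,4,0)
  step pc=10: and  $r0, $r1, $r4  regs=(0,7,7,4,0)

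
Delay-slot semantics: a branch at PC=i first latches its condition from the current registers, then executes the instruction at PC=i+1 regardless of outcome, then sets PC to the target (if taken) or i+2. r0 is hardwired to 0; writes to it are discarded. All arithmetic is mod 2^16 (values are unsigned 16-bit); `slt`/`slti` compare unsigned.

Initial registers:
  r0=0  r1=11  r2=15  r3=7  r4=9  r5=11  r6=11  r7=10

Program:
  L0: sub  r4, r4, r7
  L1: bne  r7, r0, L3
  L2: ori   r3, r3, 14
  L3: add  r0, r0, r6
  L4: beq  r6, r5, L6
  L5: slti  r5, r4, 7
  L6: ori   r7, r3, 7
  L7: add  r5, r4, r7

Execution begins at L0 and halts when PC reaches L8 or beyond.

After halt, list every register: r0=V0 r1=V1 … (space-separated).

r0=0 r1=11 r2=15 r3=15 r4=65535 r5=14 r6=11 r7=15

[0] sub  r4, r4, r7  →  {r0:0, r1:11, r2:15, r3:7, r4:65535, r5:11, r6:11, r7:10}
[1] bne  r7, r0, L3  →  {r0:0, r1:11, r2:15, r3:7, r4:65535, r5:11, r6:11, r7:10}  ⟨branch taken⟩
[2] ori   r3, r3, 14  →  {r0:0, r1:11, r2:15, r3:15, r4:65535, r5:11, r6:11, r7:10}
[3] add  r0, r0, r6  →  {r0:0, r1:11, r2:15, r3:15, r4:65535, r5:11, r6:11, r7:10}
[4] beq  r6, r5, L6  →  {r0:0, r1:11, r2:15, r3:15, r4:65535, r5:11, r6:11, r7:10}  ⟨branch taken⟩
[5] slti  r5, r4, 7  →  {r0:0, r1:11, r2:15, r3:15, r4:65535, r5:0, r6:11, r7:10}
[6] ori   r7, r3, 7  →  {r0:0, r1:11, r2:15, r3:15, r4:65535, r5:0, r6:11, r7:15}
[7] add  r5, r4, r7  →  {r0:0, r1:11, r2:15, r3:15, r4:65535, r5:14, r6:11, r7:15}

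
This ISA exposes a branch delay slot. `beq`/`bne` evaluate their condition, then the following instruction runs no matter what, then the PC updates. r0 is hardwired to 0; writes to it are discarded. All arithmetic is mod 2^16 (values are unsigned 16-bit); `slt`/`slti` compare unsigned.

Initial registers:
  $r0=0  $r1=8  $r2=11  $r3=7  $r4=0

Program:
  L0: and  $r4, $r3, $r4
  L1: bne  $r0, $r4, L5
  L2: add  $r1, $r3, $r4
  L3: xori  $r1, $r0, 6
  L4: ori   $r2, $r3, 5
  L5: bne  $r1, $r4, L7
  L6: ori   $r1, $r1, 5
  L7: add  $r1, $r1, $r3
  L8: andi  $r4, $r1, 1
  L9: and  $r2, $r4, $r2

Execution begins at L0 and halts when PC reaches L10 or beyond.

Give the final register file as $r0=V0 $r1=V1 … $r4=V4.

[0] and  $r4, $r3, $r4  →  {$r0:0, $r1:8, $r2:11, $r3:7, $r4:0}
[1] bne  $r0, $r4, L5  →  {$r0:0, $r1:8, $r2:11, $r3:7, $r4:0}  ⟨branch fallthrough⟩
[2] add  $r1, $r3, $r4  →  {$r0:0, $r1:7, $r2:11, $r3:7, $r4:0}
[3] xori  $r1, $r0, 6  →  {$r0:0, $r1:6, $r2:11, $r3:7, $r4:0}
[4] ori   $r2, $r3, 5  →  {$r0:0, $r1:6, $r2:7, $r3:7, $r4:0}
[5] bne  $r1, $r4, L7  →  {$r0:0, $r1:6, $r2:7, $r3:7, $r4:0}  ⟨branch taken⟩
[6] ori   $r1, $r1, 5  →  {$r0:0, $r1:7, $r2:7, $r3:7, $r4:0}
[7] add  $r1, $r1, $r3  →  {$r0:0, $r1:14, $r2:7, $r3:7, $r4:0}
[8] andi  $r4, $r1, 1  →  {$r0:0, $r1:14, $r2:7, $r3:7, $r4:0}
[9] and  $r2, $r4, $r2  →  {$r0:0, $r1:14, $r2:0, $r3:7, $r4:0}

$r0=0 $r1=14 $r2=0 $r3=7 $r4=0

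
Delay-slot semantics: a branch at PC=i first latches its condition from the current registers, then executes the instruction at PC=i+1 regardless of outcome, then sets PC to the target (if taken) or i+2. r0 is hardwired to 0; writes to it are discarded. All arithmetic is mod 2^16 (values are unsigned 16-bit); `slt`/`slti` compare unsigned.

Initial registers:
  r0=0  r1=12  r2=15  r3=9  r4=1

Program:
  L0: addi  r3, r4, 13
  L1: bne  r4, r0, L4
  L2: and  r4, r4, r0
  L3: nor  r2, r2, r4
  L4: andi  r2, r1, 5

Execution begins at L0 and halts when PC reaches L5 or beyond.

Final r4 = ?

  step pc=0: addi  r3, r4, 13  regs=(0,12,15,14,1)
  step pc=1: bne  r4, r0, L4  cond=T  regs=(0,12,15,14,1)
  step pc=2: and  r4, r4, r0  regs=(0,12,15,14,0)
  step pc=4: andi  r2, r1, 5  regs=(0,12,4,14,0)

0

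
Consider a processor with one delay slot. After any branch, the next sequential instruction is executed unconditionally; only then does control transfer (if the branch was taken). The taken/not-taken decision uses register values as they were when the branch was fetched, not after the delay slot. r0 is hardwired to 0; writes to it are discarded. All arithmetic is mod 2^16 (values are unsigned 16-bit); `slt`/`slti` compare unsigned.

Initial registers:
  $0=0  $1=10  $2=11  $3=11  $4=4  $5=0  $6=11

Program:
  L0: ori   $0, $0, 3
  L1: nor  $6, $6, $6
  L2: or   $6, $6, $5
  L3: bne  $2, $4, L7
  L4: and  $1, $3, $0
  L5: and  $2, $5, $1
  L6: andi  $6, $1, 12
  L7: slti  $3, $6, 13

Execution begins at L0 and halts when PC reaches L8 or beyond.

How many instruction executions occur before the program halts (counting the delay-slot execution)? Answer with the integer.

#0 ori   $0, $0, 3 ; 0/10/11/11/4/0/11
#1 nor  $6, $6, $6 ; 0/10/11/11/4/0/65524
#2 or   $6, $6, $5 ; 0/10/11/11/4/0/65524
#3 bne  $2, $4, L7 ; 0/10/11/11/4/0/65524 ; →target
#4 and  $1, $3, $0 ; 0/0/11/11/4/0/65524
#7 slti  $3, $6, 13 ; 0/0/11/0/4/0/65524

6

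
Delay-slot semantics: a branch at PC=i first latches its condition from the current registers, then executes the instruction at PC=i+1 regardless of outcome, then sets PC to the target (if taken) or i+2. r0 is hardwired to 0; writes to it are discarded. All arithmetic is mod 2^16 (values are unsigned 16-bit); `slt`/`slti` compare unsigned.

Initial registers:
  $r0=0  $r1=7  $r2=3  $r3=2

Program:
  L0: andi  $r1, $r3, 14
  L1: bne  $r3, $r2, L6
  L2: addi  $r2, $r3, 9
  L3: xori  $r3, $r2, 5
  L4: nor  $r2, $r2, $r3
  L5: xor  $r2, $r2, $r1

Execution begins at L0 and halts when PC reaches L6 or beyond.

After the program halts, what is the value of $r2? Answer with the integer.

11

  step pc=0: andi  $r1, $r3, 14  regs=(0,2,3,2)
  step pc=1: bne  $r3, $r2, L6  cond=T  regs=(0,2,3,2)
  step pc=2: addi  $r2, $r3, 9  regs=(0,2,11,2)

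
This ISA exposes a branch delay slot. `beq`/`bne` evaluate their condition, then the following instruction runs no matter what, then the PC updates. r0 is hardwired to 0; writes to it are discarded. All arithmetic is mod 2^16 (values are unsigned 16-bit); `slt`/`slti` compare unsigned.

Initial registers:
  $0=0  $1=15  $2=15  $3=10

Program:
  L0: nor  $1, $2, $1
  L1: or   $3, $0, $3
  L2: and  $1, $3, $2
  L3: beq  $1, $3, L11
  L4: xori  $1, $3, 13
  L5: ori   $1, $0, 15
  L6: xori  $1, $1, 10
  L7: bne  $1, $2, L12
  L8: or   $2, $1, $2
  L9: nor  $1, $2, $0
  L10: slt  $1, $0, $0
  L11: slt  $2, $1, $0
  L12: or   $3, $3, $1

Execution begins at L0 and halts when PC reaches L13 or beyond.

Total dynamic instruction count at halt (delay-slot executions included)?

#0 nor  $1, $2, $1 ; 0/65520/15/10
#1 or   $3, $0, $3 ; 0/65520/15/10
#2 and  $1, $3, $2 ; 0/10/15/10
#3 beq  $1, $3, L11 ; 0/10/15/10 ; →target
#4 xori  $1, $3, 13 ; 0/7/15/10
#11 slt  $2, $1, $0 ; 0/7/0/10
#12 or   $3, $3, $1 ; 0/7/0/15

7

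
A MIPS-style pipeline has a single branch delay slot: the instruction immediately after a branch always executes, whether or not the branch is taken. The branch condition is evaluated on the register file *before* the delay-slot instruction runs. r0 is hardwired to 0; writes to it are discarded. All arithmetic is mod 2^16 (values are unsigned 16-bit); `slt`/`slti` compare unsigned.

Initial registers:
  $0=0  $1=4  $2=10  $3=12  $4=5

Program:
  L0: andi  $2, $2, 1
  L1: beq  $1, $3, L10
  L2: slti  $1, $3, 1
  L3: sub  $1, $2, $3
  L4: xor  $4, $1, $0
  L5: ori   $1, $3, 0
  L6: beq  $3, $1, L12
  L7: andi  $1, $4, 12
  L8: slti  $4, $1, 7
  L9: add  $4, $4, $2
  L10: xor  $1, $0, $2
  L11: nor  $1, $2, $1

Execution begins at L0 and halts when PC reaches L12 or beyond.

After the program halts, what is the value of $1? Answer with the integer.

  step pc=0: andi  $2, $2, 1  regs=(0,4,0,12,5)
  step pc=1: beq  $1, $3, L10  cond=F  regs=(0,4,0,12,5)
  step pc=2: slti  $1, $3, 1  regs=(0,0,0,12,5)
  step pc=3: sub  $1, $2, $3  regs=(0,65524,0,12,5)
  step pc=4: xor  $4, $1, $0  regs=(0,65524,0,12,65524)
  step pc=5: ori   $1, $3, 0  regs=(0,12,0,12,65524)
  step pc=6: beq  $3, $1, L12  cond=T  regs=(0,12,0,12,65524)
  step pc=7: andi  $1, $4, 12  regs=(0,4,0,12,65524)

4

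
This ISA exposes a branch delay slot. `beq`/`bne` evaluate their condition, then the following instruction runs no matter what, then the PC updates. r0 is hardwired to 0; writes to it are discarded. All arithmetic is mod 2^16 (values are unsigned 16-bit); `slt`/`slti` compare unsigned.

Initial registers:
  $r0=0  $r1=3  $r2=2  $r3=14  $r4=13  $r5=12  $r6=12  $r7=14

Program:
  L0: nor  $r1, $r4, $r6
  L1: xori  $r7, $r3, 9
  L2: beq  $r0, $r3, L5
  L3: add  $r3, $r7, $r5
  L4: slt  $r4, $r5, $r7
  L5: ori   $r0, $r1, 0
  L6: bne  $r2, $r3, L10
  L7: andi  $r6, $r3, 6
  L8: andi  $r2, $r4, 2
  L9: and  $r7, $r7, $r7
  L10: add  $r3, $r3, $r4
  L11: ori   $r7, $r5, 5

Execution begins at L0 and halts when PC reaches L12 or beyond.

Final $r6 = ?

PC=0  nor  $r1, $r4, $r6     | $r0=0 $r1=65522 $r2=2 $r3=14 $r4=13 $r5=12 $r6=12 $r7=14
PC=1  xori  $r7, $r3, 9      | $r0=0 $r1=65522 $r2=2 $r3=14 $r4=13 $r5=12 $r6=12 $r7=7
PC=2  beq  $r0, $r3, L5      | $r0=0 $r1=65522 $r2=2 $r3=14 $r4=13 $r5=12 $r6=12 $r7=7  [not taken]
PC=3  add  $r3, $r7, $r5     | $r0=0 $r1=65522 $r2=2 $r3=19 $r4=13 $r5=12 $r6=12 $r7=7
PC=4  slt  $r4, $r5, $r7     | $r0=0 $r1=65522 $r2=2 $r3=19 $r4=0 $r5=12 $r6=12 $r7=7
PC=5  ori   $r0, $r1, 0      | $r0=0 $r1=65522 $r2=2 $r3=19 $r4=0 $r5=12 $r6=12 $r7=7
PC=6  bne  $r2, $r3, L10     | $r0=0 $r1=65522 $r2=2 $r3=19 $r4=0 $r5=12 $r6=12 $r7=7  [TAKEN]
PC=7  andi  $r6, $r3, 6      | $r0=0 $r1=65522 $r2=2 $r3=19 $r4=0 $r5=12 $r6=2 $r7=7
PC=10 add  $r3, $r3, $r4     | $r0=0 $r1=65522 $r2=2 $r3=19 $r4=0 $r5=12 $r6=2 $r7=7
PC=11 ori   $r7, $r5, 5      | $r0=0 $r1=65522 $r2=2 $r3=19 $r4=0 $r5=12 $r6=2 $r7=13

2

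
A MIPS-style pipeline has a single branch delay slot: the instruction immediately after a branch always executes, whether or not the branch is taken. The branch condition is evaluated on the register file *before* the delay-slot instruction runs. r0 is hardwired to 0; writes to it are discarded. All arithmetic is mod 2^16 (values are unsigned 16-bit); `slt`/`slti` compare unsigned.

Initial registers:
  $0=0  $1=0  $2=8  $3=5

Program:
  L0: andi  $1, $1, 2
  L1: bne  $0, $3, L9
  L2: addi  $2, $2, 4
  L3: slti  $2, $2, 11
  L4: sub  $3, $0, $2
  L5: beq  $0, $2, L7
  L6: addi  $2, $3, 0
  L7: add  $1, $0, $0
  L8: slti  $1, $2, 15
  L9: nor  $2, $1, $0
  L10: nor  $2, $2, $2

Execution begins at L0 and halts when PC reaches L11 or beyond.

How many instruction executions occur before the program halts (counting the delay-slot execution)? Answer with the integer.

5

  step pc=0: andi  $1, $1, 2  regs=(0,0,8,5)
  step pc=1: bne  $0, $3, L9  cond=T  regs=(0,0,8,5)
  step pc=2: addi  $2, $2, 4  regs=(0,0,12,5)
  step pc=9: nor  $2, $1, $0  regs=(0,0,65535,5)
  step pc=10: nor  $2, $2, $2  regs=(0,0,0,5)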